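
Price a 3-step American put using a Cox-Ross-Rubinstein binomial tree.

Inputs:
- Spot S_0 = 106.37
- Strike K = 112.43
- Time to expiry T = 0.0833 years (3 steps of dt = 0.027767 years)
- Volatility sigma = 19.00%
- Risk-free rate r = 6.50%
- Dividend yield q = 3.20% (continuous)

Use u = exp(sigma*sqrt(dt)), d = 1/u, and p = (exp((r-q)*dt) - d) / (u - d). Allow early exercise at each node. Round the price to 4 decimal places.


dt = T/N = 0.027767
u = exp(sigma*sqrt(dt)) = 1.032167; d = 1/u = 0.968836
p = (exp((r-q)*dt) - d) / (u - d) = 0.506561
Discount per step: exp(-r*dt) = 0.998197
Stock lattice S(k, i) with i counting down-moves:
  k=0: S(0,0) = 106.3700
  k=1: S(1,0) = 109.7916; S(1,1) = 103.0550
  k=2: S(2,0) = 113.3232; S(2,1) = 106.3700; S(2,2) = 99.8434
  k=3: S(3,0) = 116.9685; S(3,1) = 109.7916; S(3,2) = 103.0550; S(3,3) = 96.7318
Terminal payoffs V(N, i) = max(K - S_T, 0):
  V(3,0) = 0.000000; V(3,1) = 2.638412; V(3,2) = 9.374956; V(3,3) = 15.698163
Backward induction: V(k, i) = exp(-r*dt) * [p * V(k+1, i) + (1-p) * V(k+1, i+1)]; then take max(V_cont, immediate exercise) for American.
  V(2,0) = exp(-r*dt) * [p*0.000000 + (1-p)*2.638412] = 1.299549; exercise = 0.000000; V(2,0) = max -> 1.299549
  V(2,1) = exp(-r*dt) * [p*2.638412 + (1-p)*9.374956] = 5.951737; exercise = 6.060000; V(2,1) = max -> 6.060000
  V(2,2) = exp(-r*dt) * [p*9.374956 + (1-p)*15.698163] = 12.472545; exercise = 12.586604; V(2,2) = max -> 12.586604
  V(1,0) = exp(-r*dt) * [p*1.299549 + (1-p)*6.060000] = 3.641964; exercise = 2.638412; V(1,0) = max -> 3.641964
  V(1,1) = exp(-r*dt) * [p*6.060000 + (1-p)*12.586604] = 9.263749; exercise = 9.374956; V(1,1) = max -> 9.374956
  V(0,0) = exp(-r*dt) * [p*3.641964 + (1-p)*9.374956] = 6.459180; exercise = 6.060000; V(0,0) = max -> 6.459180

Answer: Price = V(0,0) = 6.4592


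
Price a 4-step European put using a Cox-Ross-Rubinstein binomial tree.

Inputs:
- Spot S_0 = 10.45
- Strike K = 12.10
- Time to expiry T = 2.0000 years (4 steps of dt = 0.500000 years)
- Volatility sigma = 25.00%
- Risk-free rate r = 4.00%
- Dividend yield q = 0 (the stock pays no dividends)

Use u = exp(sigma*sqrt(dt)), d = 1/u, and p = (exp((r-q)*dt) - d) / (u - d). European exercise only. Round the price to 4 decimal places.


dt = T/N = 0.500000
u = exp(sigma*sqrt(dt)) = 1.193365; d = 1/u = 0.837967
p = (exp((r-q)*dt) - d) / (u - d) = 0.512762
Discount per step: exp(-r*dt) = 0.980199
Stock lattice S(k, i) with i counting down-moves:
  k=0: S(0,0) = 10.4500
  k=1: S(1,0) = 12.4707; S(1,1) = 8.7568
  k=2: S(2,0) = 14.8820; S(2,1) = 10.4500; S(2,2) = 7.3379
  k=3: S(3,0) = 17.7597; S(3,1) = 12.4707; S(3,2) = 8.7568; S(3,3) = 6.1489
  k=4: S(4,0) = 21.1938; S(4,1) = 14.8820; S(4,2) = 10.4500; S(4,3) = 7.3379; S(4,4) = 5.1526
Terminal payoffs V(N, i) = max(K - S_T, 0):
  V(4,0) = 0.000000; V(4,1) = 0.000000; V(4,2) = 1.650000; V(4,3) = 4.762130; V(4,4) = 6.947432
Backward induction: V(k, i) = exp(-r*dt) * [p * V(k+1, i) + (1-p) * V(k+1, i+1)].
  V(3,0) = exp(-r*dt) * [p*0.000000 + (1-p)*0.000000] = 0.000000
  V(3,1) = exp(-r*dt) * [p*0.000000 + (1-p)*1.650000] = 0.788023
  V(3,2) = exp(-r*dt) * [p*1.650000 + (1-p)*4.762130] = 3.103650
  V(3,3) = exp(-r*dt) * [p*4.762130 + (1-p)*6.947432] = 5.711512
  V(2,0) = exp(-r*dt) * [p*0.000000 + (1-p)*0.788023] = 0.376352
  V(2,1) = exp(-r*dt) * [p*0.788023 + (1-p)*3.103650] = 1.878340
  V(2,2) = exp(-r*dt) * [p*3.103650 + (1-p)*5.711512] = 4.287682
  V(1,0) = exp(-r*dt) * [p*0.376352 + (1-p)*1.878340] = 1.086234
  V(1,1) = exp(-r*dt) * [p*1.878340 + (1-p)*4.287682] = 2.991824
  V(0,0) = exp(-r*dt) * [p*1.086234 + (1-p)*2.991824] = 1.974816

Answer: Price = V(0,0) = 1.9748


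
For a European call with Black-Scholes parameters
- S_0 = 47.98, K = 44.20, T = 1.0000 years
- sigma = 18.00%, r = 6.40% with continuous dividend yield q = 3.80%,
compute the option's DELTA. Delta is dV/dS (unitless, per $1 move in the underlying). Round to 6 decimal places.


Answer: Delta = 0.726855

Derivation:
d1 = 0.6903303796; d2 = 0.5103303796
phi(d1) = 0.3143599696; exp(-qT) = 0.9627129409; exp(-rT) = 0.9380049995
N(d1) = 0.7550067763
Delta = exp(-qT) * N(d1) = 0.9627129409 * 0.7550067763 = 0.726855


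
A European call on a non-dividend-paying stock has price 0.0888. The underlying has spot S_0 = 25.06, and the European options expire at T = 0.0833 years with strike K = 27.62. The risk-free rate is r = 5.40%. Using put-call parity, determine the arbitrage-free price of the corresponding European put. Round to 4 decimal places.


Answer: Put price = 2.5248

Derivation:
Put-call parity: C - P = S_0 * exp(-qT) - K * exp(-rT).
S_0 * exp(-qT) = 25.0600 * 1.00000000 = 25.06000000
K * exp(-rT) = 27.6200 * 0.99551190 = 27.49603873
P = C - S*exp(-qT) + K*exp(-rT)
P = 0.0888 - 25.06000000 + 27.49603873 = 2.5248


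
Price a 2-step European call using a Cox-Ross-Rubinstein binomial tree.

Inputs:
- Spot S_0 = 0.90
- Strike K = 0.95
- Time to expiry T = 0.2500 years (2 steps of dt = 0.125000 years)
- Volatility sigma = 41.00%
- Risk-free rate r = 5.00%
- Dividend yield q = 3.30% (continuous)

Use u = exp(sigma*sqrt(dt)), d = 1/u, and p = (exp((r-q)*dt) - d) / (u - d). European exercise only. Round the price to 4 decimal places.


dt = T/N = 0.125000
u = exp(sigma*sqrt(dt)) = 1.155990; d = 1/u = 0.865060
p = (exp((r-q)*dt) - d) / (u - d) = 0.471136
Discount per step: exp(-r*dt) = 0.993769
Stock lattice S(k, i) with i counting down-moves:
  k=0: S(0,0) = 0.9000
  k=1: S(1,0) = 1.0404; S(1,1) = 0.7786
  k=2: S(2,0) = 1.2027; S(2,1) = 0.9000; S(2,2) = 0.6735
Terminal payoffs V(N, i) = max(S_T - K, 0):
  V(2,0) = 0.252681; V(2,1) = 0.000000; V(2,2) = 0.000000
Backward induction: V(k, i) = exp(-r*dt) * [p * V(k+1, i) + (1-p) * V(k+1, i+1)].
  V(1,0) = exp(-r*dt) * [p*0.252681 + (1-p)*0.000000] = 0.118305
  V(1,1) = exp(-r*dt) * [p*0.000000 + (1-p)*0.000000] = 0.000000
  V(0,0) = exp(-r*dt) * [p*0.118305 + (1-p)*0.000000] = 0.055391

Answer: Price = V(0,0) = 0.0554


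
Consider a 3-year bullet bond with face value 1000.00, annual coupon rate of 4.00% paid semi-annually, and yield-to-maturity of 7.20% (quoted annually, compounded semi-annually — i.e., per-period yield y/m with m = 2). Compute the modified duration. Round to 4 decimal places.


Answer: Modified duration = 2.7499

Derivation:
Coupon per period c = face * coupon_rate / m = 20.000000
Periods per year m = 2; per-period yield y/m = 0.036000
Number of cashflows N = 6
Cashflows (t years, CF_t, discount factor 1/(1+y/m)^(m*t), PV):
  t = 0.5000: CF_t = 20.000000, DF = 0.965251, PV = 19.305019
  t = 1.0000: CF_t = 20.000000, DF = 0.931709, PV = 18.634189
  t = 1.5000: CF_t = 20.000000, DF = 0.899333, PV = 17.986668
  t = 2.0000: CF_t = 20.000000, DF = 0.868082, PV = 17.361649
  t = 2.5000: CF_t = 20.000000, DF = 0.837917, PV = 16.758349
  t = 3.0000: CF_t = 1020.000000, DF = 0.808801, PV = 824.976617
Price P = sum_t PV_t = 915.022491
First compute Macaulay numerator sum_t t * PV_t:
  t * PV_t at t = 0.5000: 9.652510
  t * PV_t at t = 1.0000: 18.634189
  t * PV_t at t = 1.5000: 26.980003
  t * PV_t at t = 2.0000: 34.723298
  t * PV_t at t = 2.5000: 41.895871
  t * PV_t at t = 3.0000: 2474.929852
Macaulay duration D = 2606.815722 / 915.022491 = 2.848909
Modified duration = D / (1 + y/m) = 2.848909 / (1 + 0.036000) = 2.749912


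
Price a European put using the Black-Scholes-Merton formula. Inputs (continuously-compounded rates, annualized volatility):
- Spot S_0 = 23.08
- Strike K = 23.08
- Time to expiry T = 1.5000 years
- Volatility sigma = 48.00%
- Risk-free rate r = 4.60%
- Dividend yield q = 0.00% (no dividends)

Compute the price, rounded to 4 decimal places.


d1 = (ln(S/K) + (r - q + 0.5*sigma^2) * T) / (sigma * sqrt(T)) = 0.41131015
d2 = d1 - sigma * sqrt(T) = -0.17656739
exp(-rT) = 0.93332668; exp(-qT) = 1.00000000
P = K * exp(-rT) * N(-d2) - S_0 * exp(-qT) * N(-d1)
N(-d1) = 0.34042256; N(-d2) = 0.57007589
P = 23.0800 * 0.93332668 * 0.57007589 - 23.0800 * 1.00000000 * 0.34042256 = 4.4232

Answer: Price = 4.4232


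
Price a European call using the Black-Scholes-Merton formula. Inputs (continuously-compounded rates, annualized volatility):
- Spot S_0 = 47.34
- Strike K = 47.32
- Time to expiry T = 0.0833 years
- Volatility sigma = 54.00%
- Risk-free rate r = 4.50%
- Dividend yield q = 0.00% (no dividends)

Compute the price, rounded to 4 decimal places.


d1 = (ln(S/K) + (r - q + 0.5*sigma^2) * T) / (sigma * sqrt(T)) = 0.10468944
d2 = d1 - sigma * sqrt(T) = -0.05116395
exp(-rT) = 0.99625852; exp(-qT) = 1.00000000
C = S_0 * exp(-qT) * N(d1) - K * exp(-rT) * N(d2)
N(d1) = 0.54168888; N(d2) = 0.47959744
C = 47.3400 * 1.00000000 * 0.54168888 - 47.3200 * 0.99625852 * 0.47959744 = 3.0339

Answer: Price = 3.0339


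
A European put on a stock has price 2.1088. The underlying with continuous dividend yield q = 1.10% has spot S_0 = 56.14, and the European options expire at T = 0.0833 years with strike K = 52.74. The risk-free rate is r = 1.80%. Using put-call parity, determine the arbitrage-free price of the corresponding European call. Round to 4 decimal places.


Put-call parity: C - P = S_0 * exp(-qT) - K * exp(-rT).
S_0 * exp(-qT) = 56.1400 * 0.99908412 = 56.08858248
K * exp(-rT) = 52.7400 * 0.99850172 = 52.66098090
C = P + S*exp(-qT) - K*exp(-rT)
C = 2.1088 + 56.08858248 - 52.66098090 = 5.5364

Answer: Call price = 5.5364


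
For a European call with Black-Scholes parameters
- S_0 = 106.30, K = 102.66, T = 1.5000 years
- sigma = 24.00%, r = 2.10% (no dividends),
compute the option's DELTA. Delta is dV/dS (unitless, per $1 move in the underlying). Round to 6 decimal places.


d1 = 0.3726719294; d2 = 0.0787331603
phi(d1) = 0.3721788664; exp(-qT) = 1.0000000000; exp(-rT) = 0.9689909565
N(d1) = 0.6453036845
Delta = exp(-qT) * N(d1) = 1.0000000000 * 0.6453036845 = 0.645304

Answer: Delta = 0.645304


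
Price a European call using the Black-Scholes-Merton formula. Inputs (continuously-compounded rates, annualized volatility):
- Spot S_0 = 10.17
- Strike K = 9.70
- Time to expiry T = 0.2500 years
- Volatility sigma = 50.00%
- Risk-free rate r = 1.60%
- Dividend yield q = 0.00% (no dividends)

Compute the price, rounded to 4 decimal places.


d1 = (ln(S/K) + (r - q + 0.5*sigma^2) * T) / (sigma * sqrt(T)) = 0.33026530
d2 = d1 - sigma * sqrt(T) = 0.08026530
exp(-rT) = 0.99600799; exp(-qT) = 1.00000000
C = S_0 * exp(-qT) * N(d1) - K * exp(-rT) * N(d2)
N(d1) = 0.62940024; N(d2) = 0.53198687
C = 10.1700 * 1.00000000 * 0.62940024 - 9.7000 * 0.99600799 * 0.53198687 = 1.2613

Answer: Price = 1.2613


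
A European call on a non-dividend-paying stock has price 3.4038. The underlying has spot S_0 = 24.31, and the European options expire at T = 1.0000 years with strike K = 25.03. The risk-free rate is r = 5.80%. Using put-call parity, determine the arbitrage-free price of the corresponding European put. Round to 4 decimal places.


Put-call parity: C - P = S_0 * exp(-qT) - K * exp(-rT).
S_0 * exp(-qT) = 24.3100 * 1.00000000 = 24.31000000
K * exp(-rT) = 25.0300 * 0.94364995 = 23.61955818
P = C - S*exp(-qT) + K*exp(-rT)
P = 3.4038 - 24.31000000 + 23.61955818 = 2.7134

Answer: Put price = 2.7134


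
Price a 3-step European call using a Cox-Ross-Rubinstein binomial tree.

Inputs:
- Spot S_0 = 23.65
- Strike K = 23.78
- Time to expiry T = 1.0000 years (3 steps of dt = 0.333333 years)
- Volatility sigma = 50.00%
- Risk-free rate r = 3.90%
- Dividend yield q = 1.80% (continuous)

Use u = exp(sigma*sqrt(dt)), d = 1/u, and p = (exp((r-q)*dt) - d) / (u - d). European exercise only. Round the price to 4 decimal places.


dt = T/N = 0.333333
u = exp(sigma*sqrt(dt)) = 1.334658; d = 1/u = 0.749256
p = (exp((r-q)*dt) - d) / (u - d) = 0.440328
Discount per step: exp(-r*dt) = 0.987084
Stock lattice S(k, i) with i counting down-moves:
  k=0: S(0,0) = 23.6500
  k=1: S(1,0) = 31.5647; S(1,1) = 17.7199
  k=2: S(2,0) = 42.1280; S(2,1) = 23.6500; S(2,2) = 13.2767
  k=3: S(3,0) = 56.2265; S(3,1) = 31.5647; S(3,2) = 17.7199; S(3,3) = 9.9477
Terminal payoffs V(N, i) = max(S_T - K, 0):
  V(3,0) = 32.446519; V(3,1) = 7.784663; V(3,2) = 0.000000; V(3,3) = 0.000000
Backward induction: V(k, i) = exp(-r*dt) * [p * V(k+1, i) + (1-p) * V(k+1, i+1)].
  V(2,0) = exp(-r*dt) * [p*32.446519 + (1-p)*7.784663] = 18.403161
  V(2,1) = exp(-r*dt) * [p*7.784663 + (1-p)*0.000000] = 3.383531
  V(2,2) = exp(-r*dt) * [p*0.000000 + (1-p)*0.000000] = 0.000000
  V(1,0) = exp(-r*dt) * [p*18.403161 + (1-p)*3.383531] = 9.867970
  V(1,1) = exp(-r*dt) * [p*3.383531 + (1-p)*0.000000] = 1.470620
  V(0,0) = exp(-r*dt) * [p*9.867970 + (1-p)*1.470620] = 5.101454

Answer: Price = V(0,0) = 5.1015


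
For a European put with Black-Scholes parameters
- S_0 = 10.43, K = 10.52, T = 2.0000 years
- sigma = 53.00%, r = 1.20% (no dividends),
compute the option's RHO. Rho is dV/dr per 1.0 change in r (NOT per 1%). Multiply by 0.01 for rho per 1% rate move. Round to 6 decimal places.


d1 = 0.3953234712; d2 = -0.3542097168
phi(d1) = 0.3689556409; exp(-qT) = 1.0000000000; exp(-rT) = 0.9762857098
N(-d2) = 0.6384091390
Rho = -K*T*exp(-rT)*N(-d2) = -10.5200 * 2.0000 * 0.9762857098 * 0.6384091390 = -13.113595

Answer: Rho = -13.113595


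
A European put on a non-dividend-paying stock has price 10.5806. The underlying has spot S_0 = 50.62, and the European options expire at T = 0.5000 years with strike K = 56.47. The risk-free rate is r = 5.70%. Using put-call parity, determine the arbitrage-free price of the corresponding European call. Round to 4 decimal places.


Put-call parity: C - P = S_0 * exp(-qT) - K * exp(-rT).
S_0 * exp(-qT) = 50.6200 * 1.00000000 = 50.62000000
K * exp(-rT) = 56.4700 * 0.97190229 = 54.88332255
C = P + S*exp(-qT) - K*exp(-rT)
C = 10.5806 + 50.62000000 - 54.88332255 = 6.3173

Answer: Call price = 6.3173


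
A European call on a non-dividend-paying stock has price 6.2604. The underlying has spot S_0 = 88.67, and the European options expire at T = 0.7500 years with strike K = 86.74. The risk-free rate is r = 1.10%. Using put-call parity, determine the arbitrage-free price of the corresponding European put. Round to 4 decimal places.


Put-call parity: C - P = S_0 * exp(-qT) - K * exp(-rT).
S_0 * exp(-qT) = 88.6700 * 1.00000000 = 88.67000000
K * exp(-rT) = 86.7400 * 0.99178394 = 86.02733877
P = C - S*exp(-qT) + K*exp(-rT)
P = 6.2604 - 88.67000000 + 86.02733877 = 3.6177

Answer: Put price = 3.6177


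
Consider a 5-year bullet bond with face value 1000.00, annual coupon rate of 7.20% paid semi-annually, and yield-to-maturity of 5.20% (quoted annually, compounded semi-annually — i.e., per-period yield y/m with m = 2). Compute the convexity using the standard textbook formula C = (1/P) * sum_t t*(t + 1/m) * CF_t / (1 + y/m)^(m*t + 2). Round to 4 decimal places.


Answer: Convexity = 21.4316

Derivation:
Coupon per period c = face * coupon_rate / m = 36.000000
Periods per year m = 2; per-period yield y/m = 0.026000
Number of cashflows N = 10
Cashflows (t years, CF_t, discount factor 1/(1+y/m)^(m*t), PV):
  t = 0.5000: CF_t = 36.000000, DF = 0.974659, PV = 35.087719
  t = 1.0000: CF_t = 36.000000, DF = 0.949960, PV = 34.198557
  t = 1.5000: CF_t = 36.000000, DF = 0.925887, PV = 33.331927
  t = 2.0000: CF_t = 36.000000, DF = 0.902424, PV = 32.487258
  t = 2.5000: CF_t = 36.000000, DF = 0.879555, PV = 31.663994
  t = 3.0000: CF_t = 36.000000, DF = 0.857266, PV = 30.861593
  t = 3.5000: CF_t = 36.000000, DF = 0.835542, PV = 30.079525
  t = 4.0000: CF_t = 36.000000, DF = 0.814369, PV = 29.317276
  t = 4.5000: CF_t = 36.000000, DF = 0.793732, PV = 28.574343
  t = 5.0000: CF_t = 1036.000000, DF = 0.773618, PV = 801.467927
Price P = sum_t PV_t = 1087.070119
Convexity numerator sum_t t*(t + 1/m) * CF_t / (1+y/m)^(m*t + 2):
  t = 0.5000: term = 16.665963
  t = 1.0000: term = 48.730887
  t = 1.5000: term = 94.991983
  t = 2.0000: term = 154.307964
  t = 2.5000: term = 225.596438
  t = 3.0000: term = 307.831397
  t = 3.5000: term = 400.040802
  t = 4.0000: term = 501.304263
  t = 4.5000: term = 610.750808
  t = 5.0000: term = 20937.466038
Convexity = (1/P) * sum = 23297.686544 / 1087.070119 = 21.431632


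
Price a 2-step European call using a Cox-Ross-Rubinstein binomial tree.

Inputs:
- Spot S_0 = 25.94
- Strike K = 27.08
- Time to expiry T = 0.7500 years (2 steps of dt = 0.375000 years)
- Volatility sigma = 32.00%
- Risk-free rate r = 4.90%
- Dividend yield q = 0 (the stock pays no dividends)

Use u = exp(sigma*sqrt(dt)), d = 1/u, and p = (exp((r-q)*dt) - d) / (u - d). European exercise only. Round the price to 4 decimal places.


Answer: Price = V(0,0) = 2.7049

Derivation:
dt = T/N = 0.375000
u = exp(sigma*sqrt(dt)) = 1.216477; d = 1/u = 0.822046
p = (exp((r-q)*dt) - d) / (u - d) = 0.498183
Discount per step: exp(-r*dt) = 0.981793
Stock lattice S(k, i) with i counting down-moves:
  k=0: S(0,0) = 25.9400
  k=1: S(1,0) = 31.5554; S(1,1) = 21.3239
  k=2: S(2,0) = 38.3865; S(2,1) = 25.9400; S(2,2) = 17.5292
Terminal payoffs V(N, i) = max(S_T - K, 0):
  V(2,0) = 11.306450; V(2,1) = 0.000000; V(2,2) = 0.000000
Backward induction: V(k, i) = exp(-r*dt) * [p * V(k+1, i) + (1-p) * V(k+1, i+1)].
  V(1,0) = exp(-r*dt) * [p*11.306450 + (1-p)*0.000000] = 5.530127
  V(1,1) = exp(-r*dt) * [p*0.000000 + (1-p)*0.000000] = 0.000000
  V(0,0) = exp(-r*dt) * [p*5.530127 + (1-p)*0.000000] = 2.704854


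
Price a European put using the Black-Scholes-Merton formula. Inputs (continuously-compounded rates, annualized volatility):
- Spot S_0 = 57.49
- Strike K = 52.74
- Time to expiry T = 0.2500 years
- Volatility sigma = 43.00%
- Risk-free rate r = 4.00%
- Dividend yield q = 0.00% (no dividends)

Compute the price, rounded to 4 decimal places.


Answer: Price = 2.5189

Derivation:
d1 = (ln(S/K) + (r - q + 0.5*sigma^2) * T) / (sigma * sqrt(T)) = 0.55511320
d2 = d1 - sigma * sqrt(T) = 0.34011320
exp(-rT) = 0.99004983; exp(-qT) = 1.00000000
P = K * exp(-rT) * N(-d2) - S_0 * exp(-qT) * N(-d1)
N(-d1) = 0.28940862; N(-d2) = 0.36688564
P = 52.7400 * 0.99004983 * 0.36688564 - 57.4900 * 1.00000000 * 0.28940862 = 2.5189


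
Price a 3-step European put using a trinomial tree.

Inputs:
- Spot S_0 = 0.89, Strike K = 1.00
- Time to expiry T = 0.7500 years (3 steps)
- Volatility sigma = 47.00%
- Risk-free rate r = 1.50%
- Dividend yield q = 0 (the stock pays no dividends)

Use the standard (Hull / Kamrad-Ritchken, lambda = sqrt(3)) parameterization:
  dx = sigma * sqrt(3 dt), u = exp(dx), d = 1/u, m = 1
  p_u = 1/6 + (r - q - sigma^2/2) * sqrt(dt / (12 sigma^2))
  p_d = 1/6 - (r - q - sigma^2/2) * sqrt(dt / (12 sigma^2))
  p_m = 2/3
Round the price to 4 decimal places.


Answer: Price = V(0,0) = 0.2071

Derivation:
dt = T/N = 0.250000; dx = sigma*sqrt(3*dt) = 0.407032
u = exp(dx) = 1.502352; d = 1/u = 0.665623
p_u = 0.137354, p_m = 0.666667, p_d = 0.195979
Discount per step: exp(-r*dt) = 0.996257
Stock lattice S(k, j) with j the centered position index:
  k=0: S(0,+0) = 0.8900
  k=1: S(1,-1) = 0.5924; S(1,+0) = 0.8900; S(1,+1) = 1.3371
  k=2: S(2,-2) = 0.3943; S(2,-1) = 0.5924; S(2,+0) = 0.8900; S(2,+1) = 1.3371; S(2,+2) = 2.0088
  k=3: S(3,-3) = 0.2625; S(3,-2) = 0.3943; S(3,-1) = 0.5924; S(3,+0) = 0.8900; S(3,+1) = 1.3371; S(3,+2) = 2.0088; S(3,+3) = 3.0179
Terminal payoffs V(N, j) = max(K - S_T, 0):
  V(3,-3) = 0.737533; V(3,-2) = 0.605682; V(3,-1) = 0.407596; V(3,+0) = 0.110000; V(3,+1) = 0.000000; V(3,+2) = 0.000000; V(3,+3) = 0.000000
Backward induction: V(k, j) = exp(-r*dt) * [p_u * V(k+1, j+1) + p_m * V(k+1, j) + p_d * V(k+1, j-1)]
  V(2,-2) = exp(-r*dt) * [p_u*0.407596 + p_m*0.605682 + p_d*0.737533] = 0.602052
  V(2,-1) = exp(-r*dt) * [p_u*0.110000 + p_m*0.407596 + p_d*0.605682] = 0.404023
  V(2,+0) = exp(-r*dt) * [p_u*0.000000 + p_m*0.110000 + p_d*0.407596] = 0.152640
  V(2,+1) = exp(-r*dt) * [p_u*0.000000 + p_m*0.000000 + p_d*0.110000] = 0.021477
  V(2,+2) = exp(-r*dt) * [p_u*0.000000 + p_m*0.000000 + p_d*0.000000] = 0.000000
  V(1,-1) = exp(-r*dt) * [p_u*0.152640 + p_m*0.404023 + p_d*0.602052] = 0.406776
  V(1,+0) = exp(-r*dt) * [p_u*0.021477 + p_m*0.152640 + p_d*0.404023] = 0.183202
  V(1,+1) = exp(-r*dt) * [p_u*0.000000 + p_m*0.021477 + p_d*0.152640] = 0.044067
  V(0,+0) = exp(-r*dt) * [p_u*0.044067 + p_m*0.183202 + p_d*0.406776] = 0.207129


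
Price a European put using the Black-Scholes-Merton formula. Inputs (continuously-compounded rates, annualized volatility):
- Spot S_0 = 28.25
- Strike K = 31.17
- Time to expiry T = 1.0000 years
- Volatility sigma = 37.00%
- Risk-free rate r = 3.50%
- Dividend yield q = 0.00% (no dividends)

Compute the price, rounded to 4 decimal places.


d1 = (ln(S/K) + (r - q + 0.5*sigma^2) * T) / (sigma * sqrt(T)) = 0.01374963
d2 = d1 - sigma * sqrt(T) = -0.35625037
exp(-rT) = 0.96560542; exp(-qT) = 1.00000000
P = K * exp(-rT) * N(-d2) - S_0 * exp(-qT) * N(-d1)
N(-d1) = 0.49451486; N(-d2) = 0.63917346
P = 31.1700 * 0.96560542 * 0.63917346 - 28.2500 * 1.00000000 * 0.49451486 = 5.2677

Answer: Price = 5.2677


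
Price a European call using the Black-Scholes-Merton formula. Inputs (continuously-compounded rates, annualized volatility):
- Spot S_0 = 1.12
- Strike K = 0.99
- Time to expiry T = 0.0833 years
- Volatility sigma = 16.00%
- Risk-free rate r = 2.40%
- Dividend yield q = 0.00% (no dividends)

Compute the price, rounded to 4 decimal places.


d1 = (ln(S/K) + (r - q + 0.5*sigma^2) * T) / (sigma * sqrt(T)) = 2.73815057
d2 = d1 - sigma * sqrt(T) = 2.69197179
exp(-rT) = 0.99800280; exp(-qT) = 1.00000000
C = S_0 * exp(-qT) * N(d1) - K * exp(-rT) * N(d2)
N(d1) = 0.99691071; N(d2) = 0.99644845
C = 1.1200 * 1.00000000 * 0.99691071 - 0.9900 * 0.99800280 * 0.99644845 = 0.1320

Answer: Price = 0.1320


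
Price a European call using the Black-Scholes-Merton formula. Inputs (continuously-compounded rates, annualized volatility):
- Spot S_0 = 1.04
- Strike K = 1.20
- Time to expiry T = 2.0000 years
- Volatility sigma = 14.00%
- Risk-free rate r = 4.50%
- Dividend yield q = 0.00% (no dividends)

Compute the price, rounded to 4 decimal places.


d1 = (ln(S/K) + (r - q + 0.5*sigma^2) * T) / (sigma * sqrt(T)) = -0.16920481
d2 = d1 - sigma * sqrt(T) = -0.36719471
exp(-rT) = 0.91393119; exp(-qT) = 1.00000000
C = S_0 * exp(-qT) * N(d1) - K * exp(-rT) * N(d2)
N(d1) = 0.43281777; N(d2) = 0.35673689
C = 1.0400 * 1.00000000 * 0.43281777 - 1.2000 * 0.91393119 * 0.35673689 = 0.0589

Answer: Price = 0.0589


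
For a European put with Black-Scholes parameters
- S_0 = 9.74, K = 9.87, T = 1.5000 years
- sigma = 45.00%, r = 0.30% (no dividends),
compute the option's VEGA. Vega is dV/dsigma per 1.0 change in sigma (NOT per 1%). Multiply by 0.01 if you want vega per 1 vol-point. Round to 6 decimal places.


d1 = 0.2596754231; d2 = -0.2914597690
phi(d1) = 0.3857158981; exp(-qT) = 1.0000000000; exp(-rT) = 0.9955101098
Vega = S * exp(-qT) * phi(d1) * sqrt(T) = 9.7400 * 1.0000000000 * 0.3857158981 * 1.2247448714 = 4.601211

Answer: Vega = 4.601211


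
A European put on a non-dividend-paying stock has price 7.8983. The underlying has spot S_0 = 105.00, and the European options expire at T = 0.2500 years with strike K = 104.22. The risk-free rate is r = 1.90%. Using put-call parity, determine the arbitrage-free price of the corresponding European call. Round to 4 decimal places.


Answer: Call price = 9.1722

Derivation:
Put-call parity: C - P = S_0 * exp(-qT) - K * exp(-rT).
S_0 * exp(-qT) = 105.0000 * 1.00000000 = 105.00000000
K * exp(-rT) = 104.2200 * 0.99526126 = 103.72612887
C = P + S*exp(-qT) - K*exp(-rT)
C = 7.8983 + 105.00000000 - 103.72612887 = 9.1722


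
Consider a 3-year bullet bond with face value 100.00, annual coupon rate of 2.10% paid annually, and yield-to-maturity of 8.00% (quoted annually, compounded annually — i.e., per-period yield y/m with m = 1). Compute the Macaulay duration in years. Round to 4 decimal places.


Answer: Macaulay duration = 2.9329 years

Derivation:
Coupon per period c = face * coupon_rate / m = 2.100000
Periods per year m = 1; per-period yield y/m = 0.080000
Number of cashflows N = 3
Cashflows (t years, CF_t, discount factor 1/(1+y/m)^(m*t), PV):
  t = 1.0000: CF_t = 2.100000, DF = 0.925926, PV = 1.944444
  t = 2.0000: CF_t = 2.100000, DF = 0.857339, PV = 1.800412
  t = 3.0000: CF_t = 102.100000, DF = 0.793832, PV = 81.050272
Price P = sum_t PV_t = 84.795128
Macaulay numerator sum_t t * PV_t:
  t * PV_t at t = 1.0000: 1.944444
  t * PV_t at t = 2.0000: 3.600823
  t * PV_t at t = 3.0000: 243.150815
Macaulay duration D = (sum_t t * PV_t) / P = 248.696083 / 84.795128 = 2.932905


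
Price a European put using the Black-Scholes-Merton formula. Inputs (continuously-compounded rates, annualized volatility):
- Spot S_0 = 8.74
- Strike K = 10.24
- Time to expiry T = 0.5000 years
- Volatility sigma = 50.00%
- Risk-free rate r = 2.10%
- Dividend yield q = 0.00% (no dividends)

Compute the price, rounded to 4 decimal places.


d1 = (ln(S/K) + (r - q + 0.5*sigma^2) * T) / (sigma * sqrt(T)) = -0.24152344
d2 = d1 - sigma * sqrt(T) = -0.59507683
exp(-rT) = 0.98955493; exp(-qT) = 1.00000000
P = K * exp(-rT) * N(-d2) - S_0 * exp(-qT) * N(-d1)
N(-d1) = 0.59542527; N(-d2) = 0.72410394
P = 10.2400 * 0.98955493 * 0.72410394 - 8.7400 * 1.00000000 * 0.59542527 = 2.1334

Answer: Price = 2.1334


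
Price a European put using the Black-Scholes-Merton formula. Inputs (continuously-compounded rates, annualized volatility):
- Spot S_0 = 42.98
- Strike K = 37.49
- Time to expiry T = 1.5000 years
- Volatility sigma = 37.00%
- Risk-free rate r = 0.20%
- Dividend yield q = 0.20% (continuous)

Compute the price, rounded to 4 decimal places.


Answer: Price = 4.7720

Derivation:
d1 = (ln(S/K) + (r - q + 0.5*sigma^2) * T) / (sigma * sqrt(T)) = 0.52815337
d2 = d1 - sigma * sqrt(T) = 0.07499777
exp(-rT) = 0.99700450; exp(-qT) = 0.99700450
P = K * exp(-rT) * N(-d2) - S_0 * exp(-qT) * N(-d1)
N(-d1) = 0.29869644; N(-d2) = 0.47010824
P = 37.4900 * 0.99700450 * 0.47010824 - 42.9800 * 0.99700450 * 0.29869644 = 4.7720


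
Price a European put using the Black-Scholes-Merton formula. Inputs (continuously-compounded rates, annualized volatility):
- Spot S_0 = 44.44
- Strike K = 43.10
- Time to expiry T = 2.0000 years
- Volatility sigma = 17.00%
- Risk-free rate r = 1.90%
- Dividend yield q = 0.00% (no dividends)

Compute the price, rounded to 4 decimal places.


Answer: Price = 2.8030

Derivation:
d1 = (ln(S/K) + (r - q + 0.5*sigma^2) * T) / (sigma * sqrt(T)) = 0.40561711
d2 = d1 - sigma * sqrt(T) = 0.16520081
exp(-rT) = 0.96271294; exp(-qT) = 1.00000000
P = K * exp(-rT) * N(-d2) - S_0 * exp(-qT) * N(-d1)
N(-d1) = 0.34251198; N(-d2) = 0.43439297
P = 43.1000 * 0.96271294 * 0.43439297 - 44.4400 * 1.00000000 * 0.34251198 = 2.8030


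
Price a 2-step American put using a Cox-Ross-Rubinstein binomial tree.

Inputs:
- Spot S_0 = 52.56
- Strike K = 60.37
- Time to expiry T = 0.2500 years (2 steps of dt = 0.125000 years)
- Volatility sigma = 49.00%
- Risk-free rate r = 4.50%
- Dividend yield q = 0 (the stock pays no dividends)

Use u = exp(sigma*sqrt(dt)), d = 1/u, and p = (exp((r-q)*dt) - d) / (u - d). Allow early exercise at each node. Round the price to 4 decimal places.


Answer: Price = V(0,0) = 10.3991

Derivation:
dt = T/N = 0.125000
u = exp(sigma*sqrt(dt)) = 1.189153; d = 1/u = 0.840935
p = (exp((r-q)*dt) - d) / (u - d) = 0.472997
Discount per step: exp(-r*dt) = 0.994391
Stock lattice S(k, i) with i counting down-moves:
  k=0: S(0,0) = 52.5600
  k=1: S(1,0) = 62.5019; S(1,1) = 44.1995
  k=2: S(2,0) = 74.3243; S(2,1) = 52.5600; S(2,2) = 37.1689
Terminal payoffs V(N, i) = max(K - S_T, 0):
  V(2,0) = 0.000000; V(2,1) = 7.810000; V(2,2) = 23.201075
Backward induction: V(k, i) = exp(-r*dt) * [p * V(k+1, i) + (1-p) * V(k+1, i+1)]; then take max(V_cont, immediate exercise) for American.
  V(1,0) = exp(-r*dt) * [p*0.000000 + (1-p)*7.810000] = 4.092807; exercise = 0.000000; V(1,0) = max -> 4.092807
  V(1,1) = exp(-r*dt) * [p*7.810000 + (1-p)*23.201075] = 15.831840; exercise = 16.170467; V(1,1) = max -> 16.170467
  V(0,0) = exp(-r*dt) * [p*4.092807 + (1-p)*16.170467] = 10.399112; exercise = 7.810000; V(0,0) = max -> 10.399112


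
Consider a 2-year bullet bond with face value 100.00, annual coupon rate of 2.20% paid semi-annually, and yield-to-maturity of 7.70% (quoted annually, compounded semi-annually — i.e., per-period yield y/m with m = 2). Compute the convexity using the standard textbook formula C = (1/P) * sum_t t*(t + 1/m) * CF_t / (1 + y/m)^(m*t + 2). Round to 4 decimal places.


Answer: Convexity = 4.5300

Derivation:
Coupon per period c = face * coupon_rate / m = 1.100000
Periods per year m = 2; per-period yield y/m = 0.038500
Number of cashflows N = 4
Cashflows (t years, CF_t, discount factor 1/(1+y/m)^(m*t), PV):
  t = 0.5000: CF_t = 1.100000, DF = 0.962927, PV = 1.059220
  t = 1.0000: CF_t = 1.100000, DF = 0.927229, PV = 1.019952
  t = 1.5000: CF_t = 1.100000, DF = 0.892854, PV = 0.982140
  t = 2.0000: CF_t = 101.100000, DF = 0.859754, PV = 86.921088
Price P = sum_t PV_t = 89.982399
Convexity numerator sum_t t*(t + 1/m) * CF_t / (1+y/m)^(m*t + 2):
  t = 0.5000: term = 0.491070
  t = 1.0000: term = 1.418593
  t = 1.5000: term = 2.732005
  t = 2.0000: term = 402.978759
Convexity = (1/P) * sum = 407.620426 / 89.982399 = 4.530002


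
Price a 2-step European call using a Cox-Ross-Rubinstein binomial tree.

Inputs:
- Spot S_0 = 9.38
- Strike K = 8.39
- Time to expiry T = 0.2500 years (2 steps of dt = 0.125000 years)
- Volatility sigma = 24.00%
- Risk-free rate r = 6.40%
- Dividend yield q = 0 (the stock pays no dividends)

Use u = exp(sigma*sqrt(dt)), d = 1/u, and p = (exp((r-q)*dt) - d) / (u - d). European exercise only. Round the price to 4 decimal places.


dt = T/N = 0.125000
u = exp(sigma*sqrt(dt)) = 1.088557; d = 1/u = 0.918647
p = (exp((r-q)*dt) - d) / (u - d) = 0.526072
Discount per step: exp(-r*dt) = 0.992032
Stock lattice S(k, i) with i counting down-moves:
  k=0: S(0,0) = 9.3800
  k=1: S(1,0) = 10.2107; S(1,1) = 8.6169
  k=2: S(2,0) = 11.1149; S(2,1) = 9.3800; S(2,2) = 7.9159
Terminal payoffs V(N, i) = max(S_T - K, 0):
  V(2,0) = 2.724887; V(2,1) = 0.990000; V(2,2) = 0.000000
Backward induction: V(k, i) = exp(-r*dt) * [p * V(k+1, i) + (1-p) * V(k+1, i+1)].
  V(1,0) = exp(-r*dt) * [p*2.724887 + (1-p)*0.990000] = 1.887515
  V(1,1) = exp(-r*dt) * [p*0.990000 + (1-p)*0.000000] = 0.516662
  V(0,0) = exp(-r*dt) * [p*1.887515 + (1-p)*0.516662] = 1.227967

Answer: Price = V(0,0) = 1.2280


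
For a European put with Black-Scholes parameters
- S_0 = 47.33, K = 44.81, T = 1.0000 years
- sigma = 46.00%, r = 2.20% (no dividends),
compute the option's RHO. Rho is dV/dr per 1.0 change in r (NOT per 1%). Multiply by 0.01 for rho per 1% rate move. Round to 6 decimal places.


d1 = 0.3967674242; d2 = -0.0632325758
phi(d1) = 0.3687447061; exp(-qT) = 1.0000000000; exp(-rT) = 0.9782402351
N(-d2) = 0.5252093475
Rho = -K*T*exp(-rT)*N(-d2) = -44.8100 * 1.0000 * 0.9782402351 * 0.5252093475 = -23.022523

Answer: Rho = -23.022523


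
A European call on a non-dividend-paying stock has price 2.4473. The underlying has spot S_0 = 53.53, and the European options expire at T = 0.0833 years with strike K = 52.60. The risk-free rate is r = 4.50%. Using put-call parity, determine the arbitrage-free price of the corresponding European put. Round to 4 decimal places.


Answer: Put price = 1.3205

Derivation:
Put-call parity: C - P = S_0 * exp(-qT) - K * exp(-rT).
S_0 * exp(-qT) = 53.5300 * 1.00000000 = 53.53000000
K * exp(-rT) = 52.6000 * 0.99625852 = 52.40319799
P = C - S*exp(-qT) + K*exp(-rT)
P = 2.4473 - 53.53000000 + 52.40319799 = 1.3205


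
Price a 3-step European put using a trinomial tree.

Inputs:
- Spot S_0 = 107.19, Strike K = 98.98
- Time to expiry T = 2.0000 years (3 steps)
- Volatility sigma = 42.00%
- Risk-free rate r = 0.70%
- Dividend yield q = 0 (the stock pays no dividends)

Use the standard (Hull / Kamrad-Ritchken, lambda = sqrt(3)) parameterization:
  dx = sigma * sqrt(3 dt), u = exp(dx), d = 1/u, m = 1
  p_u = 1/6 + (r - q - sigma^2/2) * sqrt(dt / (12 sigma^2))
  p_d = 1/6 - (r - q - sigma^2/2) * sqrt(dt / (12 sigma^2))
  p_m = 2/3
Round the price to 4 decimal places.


Answer: Price = V(0,0) = 18.4005

Derivation:
dt = T/N = 0.666667; dx = sigma*sqrt(3*dt) = 0.593970
u = exp(dx) = 1.811164; d = 1/u = 0.552131
p_u = 0.121098, p_m = 0.666667, p_d = 0.212236
Discount per step: exp(-r*dt) = 0.995344
Stock lattice S(k, j) with j the centered position index:
  k=0: S(0,+0) = 107.1900
  k=1: S(1,-1) = 59.1829; S(1,+0) = 107.1900; S(1,+1) = 194.1387
  k=2: S(2,-2) = 32.6767; S(2,-1) = 59.1829; S(2,+0) = 107.1900; S(2,+1) = 194.1387; S(2,+2) = 351.6169
  k=3: S(3,-3) = 18.0418; S(3,-2) = 32.6767; S(3,-1) = 59.1829; S(3,+0) = 107.1900; S(3,+1) = 194.1387; S(3,+2) = 351.6169; S(3,+3) = 636.8359
Terminal payoffs V(N, j) = max(K - S_T, 0):
  V(3,-3) = 80.938153; V(3,-2) = 66.303258; V(3,-1) = 39.797064; V(3,+0) = 0.000000; V(3,+1) = 0.000000; V(3,+2) = 0.000000; V(3,+3) = 0.000000
Backward induction: V(k, j) = exp(-r*dt) * [p_u * V(k+1, j+1) + p_m * V(k+1, j) + p_d * V(k+1, j-1)]
  V(2,-2) = exp(-r*dt) * [p_u*39.797064 + p_m*66.303258 + p_d*80.938153] = 65.891260
  V(2,-1) = exp(-r*dt) * [p_u*0.000000 + p_m*39.797064 + p_d*66.303258] = 40.414258
  V(2,+0) = exp(-r*dt) * [p_u*0.000000 + p_m*0.000000 + p_d*39.797064] = 8.407036
  V(2,+1) = exp(-r*dt) * [p_u*0.000000 + p_m*0.000000 + p_d*0.000000] = 0.000000
  V(2,+2) = exp(-r*dt) * [p_u*0.000000 + p_m*0.000000 + p_d*0.000000] = 0.000000
  V(1,-1) = exp(-r*dt) * [p_u*8.407036 + p_m*40.414258 + p_d*65.891260] = 41.750103
  V(1,+0) = exp(-r*dt) * [p_u*0.000000 + p_m*8.407036 + p_d*40.414258] = 14.116013
  V(1,+1) = exp(-r*dt) * [p_u*0.000000 + p_m*0.000000 + p_d*8.407036] = 1.775967
  V(0,+0) = exp(-r*dt) * [p_u*1.775967 + p_m*14.116013 + p_d*41.750103] = 18.400536


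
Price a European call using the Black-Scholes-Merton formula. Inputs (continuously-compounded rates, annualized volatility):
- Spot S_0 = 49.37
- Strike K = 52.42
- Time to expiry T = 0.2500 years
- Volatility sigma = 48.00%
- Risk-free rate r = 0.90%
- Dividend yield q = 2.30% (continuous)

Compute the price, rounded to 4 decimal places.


d1 = (ln(S/K) + (r - q + 0.5*sigma^2) * T) / (sigma * sqrt(T)) = -0.14435519
d2 = d1 - sigma * sqrt(T) = -0.38435519
exp(-rT) = 0.99775253; exp(-qT) = 0.99426650
C = S_0 * exp(-qT) * N(d1) - K * exp(-rT) * N(d2)
N(d1) = 0.44261000; N(d2) = 0.35035760
C = 49.3700 * 0.99426650 * 0.44261000 - 52.4200 * 0.99775253 * 0.35035760 = 3.4019

Answer: Price = 3.4019


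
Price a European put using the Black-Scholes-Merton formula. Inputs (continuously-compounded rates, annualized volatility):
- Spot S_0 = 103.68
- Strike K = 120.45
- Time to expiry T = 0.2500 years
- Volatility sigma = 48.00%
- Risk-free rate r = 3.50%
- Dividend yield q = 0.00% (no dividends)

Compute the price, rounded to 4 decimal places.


d1 = (ln(S/K) + (r - q + 0.5*sigma^2) * T) / (sigma * sqrt(T)) = -0.46823124
d2 = d1 - sigma * sqrt(T) = -0.70823124
exp(-rT) = 0.99128817; exp(-qT) = 1.00000000
P = K * exp(-rT) * N(-d2) - S_0 * exp(-qT) * N(-d1)
N(-d1) = 0.68019038; N(-d2) = 0.76059916
P = 120.4500 * 0.99128817 * 0.76059916 - 103.6800 * 1.00000000 * 0.68019038 = 20.2939

Answer: Price = 20.2939


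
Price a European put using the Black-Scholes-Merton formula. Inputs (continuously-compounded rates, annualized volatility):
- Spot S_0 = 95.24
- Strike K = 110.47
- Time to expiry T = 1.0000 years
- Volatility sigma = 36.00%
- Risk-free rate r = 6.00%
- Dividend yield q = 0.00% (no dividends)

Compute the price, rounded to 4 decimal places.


Answer: Price = 19.0529

Derivation:
d1 = (ln(S/K) + (r - q + 0.5*sigma^2) * T) / (sigma * sqrt(T)) = -0.06539991
d2 = d1 - sigma * sqrt(T) = -0.42539991
exp(-rT) = 0.94176453; exp(-qT) = 1.00000000
P = K * exp(-rT) * N(-d2) - S_0 * exp(-qT) * N(-d1)
N(-d1) = 0.52607220; N(-d2) = 0.66472742
P = 110.4700 * 0.94176453 * 0.66472742 - 95.2400 * 1.00000000 * 0.52607220 = 19.0529


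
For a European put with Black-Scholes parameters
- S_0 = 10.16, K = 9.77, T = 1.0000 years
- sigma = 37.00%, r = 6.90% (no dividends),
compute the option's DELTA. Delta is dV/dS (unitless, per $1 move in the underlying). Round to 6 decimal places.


Answer: Delta = -0.316583

Derivation:
d1 = 0.4772756111; d2 = 0.1072756111
phi(d1) = 0.3559964437; exp(-qT) = 1.0000000000; exp(-rT) = 0.9333266801
N(-d1) = 0.3165829378
Delta = -exp(-qT) * N(-d1) = -1.0000000000 * 0.3165829378 = -0.316583


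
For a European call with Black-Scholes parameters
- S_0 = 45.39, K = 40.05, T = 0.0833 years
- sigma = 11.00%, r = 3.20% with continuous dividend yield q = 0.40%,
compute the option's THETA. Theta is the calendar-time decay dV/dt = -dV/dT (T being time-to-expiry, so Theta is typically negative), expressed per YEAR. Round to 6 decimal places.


Answer: Theta = -1.097672

Derivation:
d1 = 4.0317455410; d2 = 3.9999976277
phi(d1) = 0.0001178115; exp(-qT) = 0.9996668555; exp(-rT) = 0.9973379496
Theta = -S*exp(-qT)*phi(d1)*sigma/(2*sqrt(T)) - r*K*exp(-rT)*N(d2) + q*S*exp(-qT)*N(d1)
N(d1) = 0.9999723179; N(d2) = 0.9999683284; sqrt(T) = 0.2886173938
Term 1 = -45.3900 * 0.9996668555 * 0.0001178115 * 0.1100 / (2 * 0.2886173938) = -0.0010186931
Term 2 = -0.0320 * 40.0500 * 0.9973379496 * 0.9999683284 = -1.2781478339
Term 3 = 0.0040 * 45.3900 * 0.9996668555 * 0.9999723179 = 0.1814944900
Theta = -0.0010186931 + (-1.2781478339) + (0.1814944900) = -1.097672


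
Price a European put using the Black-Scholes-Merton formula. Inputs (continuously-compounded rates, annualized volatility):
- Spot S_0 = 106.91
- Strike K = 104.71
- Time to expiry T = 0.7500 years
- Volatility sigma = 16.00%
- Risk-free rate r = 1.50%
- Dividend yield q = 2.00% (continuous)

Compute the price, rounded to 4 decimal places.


d1 = (ln(S/K) + (r - q + 0.5*sigma^2) * T) / (sigma * sqrt(T)) = 0.19227738
d2 = d1 - sigma * sqrt(T) = 0.05371331
exp(-rT) = 0.98881304; exp(-qT) = 0.98511194
P = K * exp(-rT) * N(-d2) - S_0 * exp(-qT) * N(-d1)
N(-d1) = 0.42376247; N(-d2) = 0.47858179
P = 104.7100 * 0.98881304 * 0.47858179 - 106.9100 * 0.98511194 * 0.42376247 = 4.9217

Answer: Price = 4.9217


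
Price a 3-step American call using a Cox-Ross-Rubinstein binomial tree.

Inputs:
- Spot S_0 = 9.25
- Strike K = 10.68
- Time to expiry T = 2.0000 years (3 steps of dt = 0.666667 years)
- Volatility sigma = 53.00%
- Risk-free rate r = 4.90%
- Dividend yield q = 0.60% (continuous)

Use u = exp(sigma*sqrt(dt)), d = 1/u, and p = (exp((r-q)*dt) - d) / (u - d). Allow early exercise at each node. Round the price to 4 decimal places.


Answer: Price = V(0,0) = 2.6408

Derivation:
dt = T/N = 0.666667
u = exp(sigma*sqrt(dt)) = 1.541480; d = 1/u = 0.648727
p = (exp((r-q)*dt) - d) / (u - d) = 0.426047
Discount per step: exp(-r*dt) = 0.967861
Stock lattice S(k, i) with i counting down-moves:
  k=0: S(0,0) = 9.2500
  k=1: S(1,0) = 14.2587; S(1,1) = 6.0007
  k=2: S(2,0) = 21.9795; S(2,1) = 9.2500; S(2,2) = 3.8928
  k=3: S(3,0) = 33.8810; S(3,1) = 14.2587; S(3,2) = 6.0007; S(3,3) = 2.5254
Terminal payoffs V(N, i) = max(S_T - K, 0):
  V(3,0) = 23.200957; V(3,1) = 3.578693; V(3,2) = 0.000000; V(3,3) = 0.000000
Backward induction: V(k, i) = exp(-r*dt) * [p * V(k+1, i) + (1-p) * V(k+1, i+1)]; then take max(V_cont, immediate exercise) for American.
  V(2,0) = exp(-r*dt) * [p*23.200957 + (1-p)*3.578693] = 11.554995; exercise = 11.299494; V(2,0) = max -> 11.554995
  V(2,1) = exp(-r*dt) * [p*3.578693 + (1-p)*0.000000] = 1.475688; exercise = 0.000000; V(2,1) = max -> 1.475688
  V(2,2) = exp(-r*dt) * [p*0.000000 + (1-p)*0.000000] = 0.000000; exercise = 0.000000; V(2,2) = max -> 0.000000
  V(1,0) = exp(-r*dt) * [p*11.554995 + (1-p)*1.475688] = 5.584502; exercise = 3.578693; V(1,0) = max -> 5.584502
  V(1,1) = exp(-r*dt) * [p*1.475688 + (1-p)*0.000000] = 0.608506; exercise = 0.000000; V(1,1) = max -> 0.608506
  V(0,0) = exp(-r*dt) * [p*5.584502 + (1-p)*0.608506] = 2.640821; exercise = 0.000000; V(0,0) = max -> 2.640821


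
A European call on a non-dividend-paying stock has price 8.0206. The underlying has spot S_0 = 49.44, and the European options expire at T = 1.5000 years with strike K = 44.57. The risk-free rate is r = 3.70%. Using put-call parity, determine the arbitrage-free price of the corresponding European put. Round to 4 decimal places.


Put-call parity: C - P = S_0 * exp(-qT) - K * exp(-rT).
S_0 * exp(-qT) = 49.4400 * 1.00000000 = 49.44000000
K * exp(-rT) = 44.5700 * 0.94601202 = 42.16375589
P = C - S*exp(-qT) + K*exp(-rT)
P = 8.0206 - 49.44000000 + 42.16375589 = 0.7444

Answer: Put price = 0.7444
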